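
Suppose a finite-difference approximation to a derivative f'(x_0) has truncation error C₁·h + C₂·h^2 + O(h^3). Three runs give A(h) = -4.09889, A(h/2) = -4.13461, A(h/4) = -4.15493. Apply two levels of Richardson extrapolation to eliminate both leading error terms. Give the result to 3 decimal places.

First eliminate the h term (factor 2^1 = 2):
  B₁ = (2·(-4.13461) − (-4.09889))/1 = -4.17033
  B₂ = (2·(-4.15493) − (-4.13461))/1 = -4.17525
Then eliminate the h^2 term (factor 2^2 = 4):
  (4·(-4.17525) − (-4.17033))/3 = -4.17689

-4.177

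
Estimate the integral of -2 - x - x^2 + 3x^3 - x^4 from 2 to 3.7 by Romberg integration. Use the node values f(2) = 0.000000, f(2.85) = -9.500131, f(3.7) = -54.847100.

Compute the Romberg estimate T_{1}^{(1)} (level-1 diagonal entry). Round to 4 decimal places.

-26.3068

T_{0}^{(0)} (trapezoid, 1 panel, h=1.7000): -46.620035
T_{1}^{(0)} (trapezoid, 2 panels, h=0.8500): -31.385129
T_{1}^{(1)} = -31.385129 + (-31.385129 − (-46.620035))/3 = -26.306827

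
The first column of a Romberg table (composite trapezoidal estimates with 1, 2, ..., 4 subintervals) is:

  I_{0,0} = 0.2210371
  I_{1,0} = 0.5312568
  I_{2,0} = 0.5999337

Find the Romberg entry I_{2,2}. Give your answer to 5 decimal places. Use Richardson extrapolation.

I_{1,1} = (4·0.5312568 − 0.2210371) / 3 = 0.6346634
I_{2,1} = 0.5999337 + (0.5999337 − 0.5312568)/3 = 0.6228260
I_{2,2} = (16·0.6228260 − 0.6346634) / 15 = 0.6220368

0.62204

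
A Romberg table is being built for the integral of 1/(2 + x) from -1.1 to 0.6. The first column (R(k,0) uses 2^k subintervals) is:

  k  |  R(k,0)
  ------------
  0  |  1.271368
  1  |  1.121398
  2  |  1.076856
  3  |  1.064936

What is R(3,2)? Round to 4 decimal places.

1.0609

Richardson extrapolation on the trapezoidal column (denominator 4−1=3):
R(2,1) = 1.076856 + (1.076856 − 1.121398)/3 = 1.062009
R(3,1) = 1.064936 + (1.064936 − 1.076856)/3 = 1.060963
R(3,2) = (16·1.060963 − 1.062009) / 15 = 1.060893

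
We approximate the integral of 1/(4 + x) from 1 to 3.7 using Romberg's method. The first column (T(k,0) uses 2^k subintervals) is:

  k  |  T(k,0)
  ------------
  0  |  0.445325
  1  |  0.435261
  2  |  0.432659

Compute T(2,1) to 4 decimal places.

0.4318

Richardson extrapolation on the trapezoidal column (denominator 4−1=3):
T(2,1) = 0.432659 + (0.432659 − 0.435261)/3 = 0.431792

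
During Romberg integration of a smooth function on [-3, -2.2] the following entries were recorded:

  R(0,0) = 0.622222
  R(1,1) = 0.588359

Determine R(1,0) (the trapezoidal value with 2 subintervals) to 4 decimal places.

0.5968

From R(1,1) = (4·R(1,0) − R(0,0))/3, solve for R(1,0):
4·R(1,0) = 3·0.588359 + 0.622222 = 2.387299
R(1,0) = 0.596825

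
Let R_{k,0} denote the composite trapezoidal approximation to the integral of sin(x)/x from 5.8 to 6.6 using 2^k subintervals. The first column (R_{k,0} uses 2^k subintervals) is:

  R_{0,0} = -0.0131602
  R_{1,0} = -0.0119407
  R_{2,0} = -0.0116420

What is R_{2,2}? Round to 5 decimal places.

Richardson extrapolation on the trapezoidal column (denominator 4−1=3):
R_{1,1} = -0.0119407 + (-0.0119407 − (-0.0131602))/3 = -0.0115342
R_{2,1} = -0.0116420 + (-0.0116420 − (-0.0119407))/3 = -0.0115424
R_{2,2} = -0.0115424 + (-0.0115424 − (-0.0115342))/15 = -0.0115429

-0.01154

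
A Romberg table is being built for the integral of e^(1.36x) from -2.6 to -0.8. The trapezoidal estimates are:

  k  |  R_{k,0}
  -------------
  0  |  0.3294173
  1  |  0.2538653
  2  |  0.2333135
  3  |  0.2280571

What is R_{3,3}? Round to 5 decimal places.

0.22629

R_{1,1} = 0.2538653 + (0.2538653 − 0.3294173)/3 = 0.2286813
R_{2,1} = (4·0.2333135 − 0.2538653) / 3 = 0.2264629
R_{3,1} = 0.2280571 + (0.2280571 − 0.2333135)/3 = 0.2263050
R_{2,2} = (16·0.2264629 − 0.2286813) / 15 = 0.2263150
R_{3,2} = (16·0.2263050 − 0.2264629) / 15 = 0.2262945
R_{3,3} = (64·0.2262945 − 0.2263150) / 63 = 0.2262942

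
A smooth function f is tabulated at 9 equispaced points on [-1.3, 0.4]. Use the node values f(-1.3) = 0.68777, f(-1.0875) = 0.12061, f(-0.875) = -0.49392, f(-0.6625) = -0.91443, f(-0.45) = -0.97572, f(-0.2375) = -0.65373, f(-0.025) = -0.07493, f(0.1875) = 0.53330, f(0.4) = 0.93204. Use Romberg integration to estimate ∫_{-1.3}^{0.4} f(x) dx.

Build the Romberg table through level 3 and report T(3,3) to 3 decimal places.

-0.363

T(0,0) (trapezoid, 1 panel, h=1.7000): 1.37684
T(1,0) (trapezoid, 2 panels, h=0.8500): -0.14094
T(2,0) (trapezoid, 4 panels, h=0.4250): -0.31223
T(3,0) (trapezoid, 8 panels, h=0.2125): -0.35039
T(1,1) = -0.14094 + (-0.14094 − 1.37684)/3 = -0.64687
T(2,1) = -0.31223 + (-0.31223 − (-0.14094))/3 = -0.36933
T(3,1) = -0.35039 + (-0.35039 − (-0.31223))/3 = -0.36311
T(2,2) = -0.36933 + (-0.36933 − (-0.64687))/15 = -0.35083
T(3,2) = -0.36311 + (-0.36311 − (-0.36933))/15 = -0.36270
T(3,3) = -0.36270 + (-0.36270 − (-0.35083))/63 = -0.36289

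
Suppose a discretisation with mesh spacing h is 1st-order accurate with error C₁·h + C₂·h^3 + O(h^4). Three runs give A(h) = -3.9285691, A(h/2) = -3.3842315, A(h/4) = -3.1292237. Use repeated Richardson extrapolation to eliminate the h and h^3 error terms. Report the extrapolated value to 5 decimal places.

-2.87912

First eliminate the h term (factor 2^1 = 2):
  B₁ = (2·(-3.3842315) − (-3.9285691))/1 = -2.8398939
  B₂ = (2·(-3.1292237) − (-3.3842315))/1 = -2.8742159
Then eliminate the h^3 term (factor 2^3 = 8):
  (8·(-2.8742159) − (-2.8398939))/7 = -2.8791190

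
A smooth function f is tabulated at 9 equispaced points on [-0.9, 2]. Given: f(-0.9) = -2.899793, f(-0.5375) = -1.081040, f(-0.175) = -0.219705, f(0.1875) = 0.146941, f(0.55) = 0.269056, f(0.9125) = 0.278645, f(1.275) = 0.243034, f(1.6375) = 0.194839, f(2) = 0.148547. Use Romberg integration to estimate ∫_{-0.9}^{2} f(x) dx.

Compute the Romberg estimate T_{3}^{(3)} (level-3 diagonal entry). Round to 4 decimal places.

-0.4824

T_{0}^{(0)} (trapezoid, 1 panel, h=2.9000): -3.989307
T_{1}^{(0)} (trapezoid, 2 panels, h=1.4500): -1.604522
T_{2}^{(0)} (trapezoid, 4 panels, h=0.7250): -0.785348
T_{3}^{(0)} (trapezoid, 8 panels, h=0.3625): -0.559647
T_{1}^{(1)} = -1.604522 + (-1.604522 − (-3.989307))/3 = -0.809594
T_{2}^{(1)} = -0.785348 + (-0.785348 − (-1.604522))/3 = -0.512290
T_{3}^{(1)} = -0.559647 + (-0.559647 − (-0.785348))/3 = -0.484413
T_{2}^{(2)} = -0.512290 + (-0.512290 − (-0.809594))/15 = -0.492470
T_{3}^{(2)} = -0.484413 + (-0.484413 − (-0.512290))/15 = -0.482555
T_{3}^{(3)} = -0.482555 + (-0.482555 − (-0.492470))/63 = -0.482398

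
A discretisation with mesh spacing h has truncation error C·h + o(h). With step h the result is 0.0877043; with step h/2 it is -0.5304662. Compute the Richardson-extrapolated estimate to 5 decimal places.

Extrapolated value = (2·A(h/2) − A(h)) / (2 − 1)
= (2·(-0.5304662) − 0.0877043) / 1
= -1.1486367 / 1 = -1.1486367

-1.14864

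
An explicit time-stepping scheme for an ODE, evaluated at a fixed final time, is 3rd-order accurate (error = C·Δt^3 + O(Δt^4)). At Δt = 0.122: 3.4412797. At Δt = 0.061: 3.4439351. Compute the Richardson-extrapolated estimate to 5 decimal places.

3.44431

Extrapolated value = (8·A(Δt/2) − A(Δt)) / (8 − 1)
= (8·3.4439351 − 3.4412797) / 7
= 24.1102011 / 7 = 3.4443144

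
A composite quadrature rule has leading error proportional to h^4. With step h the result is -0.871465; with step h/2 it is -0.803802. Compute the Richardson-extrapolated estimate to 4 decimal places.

The leading error scales as h^4; refining by a factor of 2 reduces it by 2^4 = 16.
Extrapolated value = (16·A(h/2) − A(h)) / (16 − 1)
= (16·(-0.803802) − (-0.871465)) / 15
= -11.989367 / 15 = -0.799291

-0.7993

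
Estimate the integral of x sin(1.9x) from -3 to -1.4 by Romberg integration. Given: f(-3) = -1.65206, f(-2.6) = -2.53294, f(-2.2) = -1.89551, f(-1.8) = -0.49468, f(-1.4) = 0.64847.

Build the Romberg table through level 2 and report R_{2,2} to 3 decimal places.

-2.252

R_{0,0} (trapezoid, 1 panel, h=1.6000): -0.80287
R_{1,0} (trapezoid, 2 panels, h=0.8000): -1.91784
R_{2,0} (trapezoid, 4 panels, h=0.4000): -2.16997
R_{1,1} = -1.91784 + (-1.91784 − (-0.80287))/3 = -2.28950
R_{2,1} = -2.16997 + (-2.16997 − (-1.91784))/3 = -2.25401
R_{2,2} = -2.25401 + (-2.25401 − (-2.28950))/15 = -2.25164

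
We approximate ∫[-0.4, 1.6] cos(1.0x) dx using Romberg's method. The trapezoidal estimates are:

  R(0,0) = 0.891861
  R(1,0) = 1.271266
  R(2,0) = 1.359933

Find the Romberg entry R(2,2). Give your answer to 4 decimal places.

Richardson extrapolation on the trapezoidal column (denominator 4−1=3):
R(1,1) = 1.271266 + (1.271266 − 0.891861)/3 = 1.397734
R(2,1) = 1.359933 + (1.359933 − 1.271266)/3 = 1.389489
R(2,2) = (16·1.389489 − 1.397734) / 15 = 1.388939

1.3889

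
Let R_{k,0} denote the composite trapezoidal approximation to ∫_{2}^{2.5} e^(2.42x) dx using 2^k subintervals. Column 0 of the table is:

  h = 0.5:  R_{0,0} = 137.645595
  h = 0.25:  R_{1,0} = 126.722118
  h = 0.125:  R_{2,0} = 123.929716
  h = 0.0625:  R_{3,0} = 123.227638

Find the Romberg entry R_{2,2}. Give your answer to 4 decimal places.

122.9934

Richardson extrapolation on the trapezoidal column (denominator 4−1=3):
R_{1,1} = (4·126.722118 − 137.645595) / 3 = 123.080959
R_{2,1} = 123.929716 + (123.929716 − 126.722118)/3 = 122.998915
R_{2,2} = (16·122.998915 − 123.080959) / 15 = 122.993445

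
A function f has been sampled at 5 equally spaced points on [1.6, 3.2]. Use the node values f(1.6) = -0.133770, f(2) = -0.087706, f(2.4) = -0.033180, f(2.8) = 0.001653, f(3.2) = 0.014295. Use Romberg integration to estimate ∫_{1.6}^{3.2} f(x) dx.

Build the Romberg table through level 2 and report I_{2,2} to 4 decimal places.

I_{0,0} (trapezoid, 1 panel, h=1.6000): -0.095580
I_{1,0} (trapezoid, 2 panels, h=0.8000): -0.074334
I_{2,0} (trapezoid, 4 panels, h=0.4000): -0.071588
I_{1,1} = -0.074334 + (-0.074334 − (-0.095580))/3 = -0.067252
I_{2,1} = -0.071588 + (-0.071588 − (-0.074334))/3 = -0.070673
I_{2,2} = -0.070673 + (-0.070673 − (-0.067252))/15 = -0.070901

-0.0709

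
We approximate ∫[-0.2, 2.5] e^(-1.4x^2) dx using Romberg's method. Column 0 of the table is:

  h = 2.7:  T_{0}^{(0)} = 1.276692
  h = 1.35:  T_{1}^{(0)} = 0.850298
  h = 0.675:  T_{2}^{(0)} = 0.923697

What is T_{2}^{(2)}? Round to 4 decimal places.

0.9642

T_{1}^{(1)} = (4·0.850298 − 1.276692) / 3 = 0.708167
T_{2}^{(1)} = (4·0.923697 − 0.850298) / 3 = 0.948163
T_{2}^{(2)} = 0.948163 + (0.948163 − 0.708167)/15 = 0.964163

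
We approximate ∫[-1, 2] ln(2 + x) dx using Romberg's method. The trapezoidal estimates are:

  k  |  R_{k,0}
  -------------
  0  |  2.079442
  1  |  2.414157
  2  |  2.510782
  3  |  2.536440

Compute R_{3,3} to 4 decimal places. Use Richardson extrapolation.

2.5451

R_{1,1} = (4·2.414157 − 2.079442) / 3 = 2.525729
R_{2,1} = 2.510782 + (2.510782 − 2.414157)/3 = 2.542990
R_{3,1} = 2.536440 + (2.536440 − 2.510782)/3 = 2.544993
R_{2,2} = (16·2.542990 − 2.525729) / 15 = 2.544141
R_{3,2} = (16·2.544993 − 2.542990) / 15 = 2.545127
R_{3,3} = 2.545127 + (2.545127 − 2.544141)/63 = 2.545143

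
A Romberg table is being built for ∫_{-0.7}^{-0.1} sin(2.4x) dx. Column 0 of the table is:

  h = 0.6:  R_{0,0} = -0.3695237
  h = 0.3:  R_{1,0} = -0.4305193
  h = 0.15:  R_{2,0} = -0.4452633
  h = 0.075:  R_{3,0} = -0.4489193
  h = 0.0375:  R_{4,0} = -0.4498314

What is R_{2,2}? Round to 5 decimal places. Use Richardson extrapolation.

Richardson extrapolation on the trapezoidal column (denominator 4−1=3):
R_{1,1} = -0.4305193 + (-0.4305193 − (-0.3695237))/3 = -0.4508512
R_{2,1} = -0.4452633 + (-0.4452633 − (-0.4305193))/3 = -0.4501780
R_{2,2} = -0.4501780 + (-0.4501780 − (-0.4508512))/15 = -0.4501331

-0.45013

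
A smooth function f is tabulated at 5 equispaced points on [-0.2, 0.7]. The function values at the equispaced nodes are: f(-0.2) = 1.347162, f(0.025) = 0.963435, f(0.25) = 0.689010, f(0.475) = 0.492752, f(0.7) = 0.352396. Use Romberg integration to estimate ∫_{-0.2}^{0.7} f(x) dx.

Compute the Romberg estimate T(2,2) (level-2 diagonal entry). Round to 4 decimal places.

0.6676

T(0,0) (trapezoid, 1 panel, h=0.9000): 0.764801
T(1,0) (trapezoid, 2 panels, h=0.4500): 0.692455
T(2,0) (trapezoid, 4 panels, h=0.2250): 0.673870
T(1,1) = 0.692455 + (0.692455 − 0.764801)/3 = 0.668340
T(2,1) = 0.673870 + (0.673870 − 0.692455)/3 = 0.667675
T(2,2) = 0.667675 + (0.667675 − 0.668340)/15 = 0.667631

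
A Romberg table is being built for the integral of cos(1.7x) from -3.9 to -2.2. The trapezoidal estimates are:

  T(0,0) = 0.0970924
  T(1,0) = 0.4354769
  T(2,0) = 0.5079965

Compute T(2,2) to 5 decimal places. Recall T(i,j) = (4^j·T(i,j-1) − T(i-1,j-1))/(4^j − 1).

T(1,1) = (4·0.4354769 − 0.0970924) / 3 = 0.5482717
T(2,1) = 0.5079965 + (0.5079965 − 0.4354769)/3 = 0.5321697
T(2,2) = 0.5321697 + (0.5321697 − 0.5482717)/15 = 0.5310962
(Column j=1 coincides with Simpson's rule on the same nodes.)

0.53110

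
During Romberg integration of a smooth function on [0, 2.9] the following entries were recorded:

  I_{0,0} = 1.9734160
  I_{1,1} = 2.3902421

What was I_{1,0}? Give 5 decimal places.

From I_{1,1} = (4·I_{1,0} − I_{0,0})/3, solve for I_{1,0}:
4·I_{1,0} = 3·2.3902421 + 1.9734160 = 9.1441423
I_{1,0} = 2.2860356

2.28604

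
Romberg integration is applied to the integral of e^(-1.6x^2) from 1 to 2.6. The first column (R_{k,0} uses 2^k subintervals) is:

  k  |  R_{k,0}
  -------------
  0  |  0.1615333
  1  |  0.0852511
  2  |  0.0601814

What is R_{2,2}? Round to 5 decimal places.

R_{1,1} = 0.0852511 + (0.0852511 − 0.1615333)/3 = 0.0598237
R_{2,1} = 0.0601814 + (0.0601814 − 0.0852511)/3 = 0.0518248
R_{2,2} = (16·0.0518248 − 0.0598237) / 15 = 0.0512915

0.05129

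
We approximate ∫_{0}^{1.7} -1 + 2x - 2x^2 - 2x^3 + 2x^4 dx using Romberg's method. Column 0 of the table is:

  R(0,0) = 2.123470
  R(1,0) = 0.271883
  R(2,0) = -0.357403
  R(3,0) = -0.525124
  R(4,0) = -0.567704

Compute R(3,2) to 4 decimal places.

-0.5820

R(2,1) = -0.357403 + (-0.357403 − 0.271883)/3 = -0.567165
R(3,1) = (4·(-0.525124) − (-0.357403)) / 3 = -0.581031
R(3,2) = -0.581031 + (-0.581031 − (-0.567165))/15 = -0.581955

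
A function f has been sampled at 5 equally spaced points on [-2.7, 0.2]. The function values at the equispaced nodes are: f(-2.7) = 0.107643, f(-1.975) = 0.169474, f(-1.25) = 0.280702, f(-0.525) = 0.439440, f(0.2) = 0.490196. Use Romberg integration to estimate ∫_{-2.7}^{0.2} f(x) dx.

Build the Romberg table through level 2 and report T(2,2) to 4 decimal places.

T(0,0) (trapezoid, 1 panel, h=2.9000): 0.866867
T(1,0) (trapezoid, 2 panels, h=1.4500): 0.840451
T(2,0) (trapezoid, 4 panels, h=0.7250): 0.861688
T(1,1) = 0.840451 + (0.840451 − 0.866867)/3 = 0.831646
T(2,1) = 0.861688 + (0.861688 − 0.840451)/3 = 0.868767
T(2,2) = 0.868767 + (0.868767 − 0.831646)/15 = 0.871242

0.8712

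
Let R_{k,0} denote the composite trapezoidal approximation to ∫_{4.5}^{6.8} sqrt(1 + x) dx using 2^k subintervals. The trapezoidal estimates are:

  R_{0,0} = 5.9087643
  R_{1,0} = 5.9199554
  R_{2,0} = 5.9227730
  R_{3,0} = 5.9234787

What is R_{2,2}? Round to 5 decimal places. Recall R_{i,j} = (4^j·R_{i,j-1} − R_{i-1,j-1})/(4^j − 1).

Richardson extrapolation on the trapezoidal column (denominator 4−1=3):
R_{1,1} = (4·5.9199554 − 5.9087643) / 3 = 5.9236858
R_{2,1} = (4·5.9227730 − 5.9199554) / 3 = 5.9237122
R_{2,2} = 5.9237122 + (5.9237122 − 5.9236858)/15 = 5.9237140

5.92371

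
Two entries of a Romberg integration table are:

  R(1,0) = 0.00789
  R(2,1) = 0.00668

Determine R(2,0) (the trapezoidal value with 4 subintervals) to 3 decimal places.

0.007

From R(2,1) = (4·R(2,0) − R(1,0))/3, solve for R(2,0):
4·R(2,0) = 3·0.00668 + 0.00789 = 0.02793
R(2,0) = 0.00698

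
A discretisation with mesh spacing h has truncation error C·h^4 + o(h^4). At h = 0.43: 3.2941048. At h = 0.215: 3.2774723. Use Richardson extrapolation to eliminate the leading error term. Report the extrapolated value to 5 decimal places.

3.27636

The leading error scales as h^4; refining by a factor of 2 reduces it by 2^4 = 16.
Extrapolated value = (16·A(h/2) − A(h)) / (16 − 1)
= (16·3.2774723 − 3.2941048) / 15
= 49.1454520 / 15 = 3.2763635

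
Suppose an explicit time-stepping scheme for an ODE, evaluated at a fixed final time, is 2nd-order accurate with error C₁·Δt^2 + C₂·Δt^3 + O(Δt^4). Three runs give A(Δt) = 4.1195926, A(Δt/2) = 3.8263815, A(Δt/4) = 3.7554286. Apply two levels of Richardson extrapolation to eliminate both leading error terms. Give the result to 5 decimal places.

First eliminate the Δt^2 term (factor 2^2 = 4):
  B₁ = (4·3.8263815 − 4.1195926)/3 = 3.7286445
  B₂ = (4·3.7554286 − 3.8263815)/3 = 3.7317776
Then eliminate the Δt^3 term (factor 2^3 = 8):
  (8·3.7317776 − 3.7286445)/7 = 3.7322252

3.73223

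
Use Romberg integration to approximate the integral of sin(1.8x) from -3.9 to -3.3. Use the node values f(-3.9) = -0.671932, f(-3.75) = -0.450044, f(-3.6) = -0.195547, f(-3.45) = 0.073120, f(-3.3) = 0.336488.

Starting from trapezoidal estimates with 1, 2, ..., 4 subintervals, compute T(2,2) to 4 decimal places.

-0.1117

T(0,0) (trapezoid, 1 panel, h=0.6000): -0.100633
T(1,0) (trapezoid, 2 panels, h=0.3000): -0.108981
T(2,0) (trapezoid, 4 panels, h=0.1500): -0.111029
T(1,1) = -0.108981 + (-0.108981 − (-0.100633))/3 = -0.111764
T(2,1) = -0.111029 + (-0.111029 − (-0.108981))/3 = -0.111712
T(2,2) = -0.111712 + (-0.111712 − (-0.111764))/15 = -0.111709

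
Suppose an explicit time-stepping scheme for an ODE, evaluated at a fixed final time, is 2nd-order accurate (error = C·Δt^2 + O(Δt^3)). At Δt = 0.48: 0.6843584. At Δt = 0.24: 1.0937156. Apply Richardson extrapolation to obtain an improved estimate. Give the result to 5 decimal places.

The leading error scales as Δt^2; refining by a factor of 2 reduces it by 2^2 = 4.
Extrapolated value = (4·A(Δt/2) − A(Δt)) / (4 − 1)
= (4·1.0937156 − 0.6843584) / 3
= 3.6905040 / 3 = 1.2301680

1.23017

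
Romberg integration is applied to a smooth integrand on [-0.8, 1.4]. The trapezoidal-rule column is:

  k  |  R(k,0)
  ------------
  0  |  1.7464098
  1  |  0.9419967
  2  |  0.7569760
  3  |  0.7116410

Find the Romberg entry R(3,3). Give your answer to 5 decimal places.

R(1,1) = 0.9419967 + (0.9419967 − 1.7464098)/3 = 0.6738590
R(2,1) = (4·0.7569760 − 0.9419967) / 3 = 0.6953024
R(3,1) = (4·0.7116410 − 0.7569760) / 3 = 0.6965293
R(2,2) = 0.6953024 + (0.6953024 − 0.6738590)/15 = 0.6967320
R(3,2) = (16·0.6965293 − 0.6953024) / 15 = 0.6966111
R(3,3) = (64·0.6966111 − 0.6967320) / 63 = 0.6966092

0.69661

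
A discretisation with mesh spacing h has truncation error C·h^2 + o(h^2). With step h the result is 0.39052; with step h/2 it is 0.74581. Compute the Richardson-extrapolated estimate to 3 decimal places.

0.864

The leading error scales as h^2; refining by a factor of 2 reduces it by 2^2 = 4.
Extrapolated value = (4·A(h/2) − A(h)) / (4 − 1)
= (4·0.74581 − 0.39052) / 3
= 2.59272 / 3 = 0.86424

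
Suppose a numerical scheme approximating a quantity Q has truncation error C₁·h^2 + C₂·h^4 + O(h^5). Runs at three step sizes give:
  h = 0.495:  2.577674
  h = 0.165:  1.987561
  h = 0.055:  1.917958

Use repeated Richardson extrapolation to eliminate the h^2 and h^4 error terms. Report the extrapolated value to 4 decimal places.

First eliminate the h^2 term (factor 3^2 = 9):
  B₁ = (9·1.987561 − 2.577674)/8 = 1.913797
  B₂ = (9·1.917958 − 1.987561)/8 = 1.909258
Then eliminate the h^4 term (factor 3^4 = 81):
  (81·1.909258 − 1.913797)/80 = 1.909201

1.9092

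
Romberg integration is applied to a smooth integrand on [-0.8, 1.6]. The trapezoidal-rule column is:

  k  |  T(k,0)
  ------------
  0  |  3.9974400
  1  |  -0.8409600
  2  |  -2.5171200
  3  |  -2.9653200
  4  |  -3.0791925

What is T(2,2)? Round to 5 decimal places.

Richardson extrapolation on the trapezoidal column (denominator 4−1=3):
T(1,1) = (4·(-0.8409600) − 3.9974400) / 3 = -2.4537600
T(2,1) = (4·(-2.5171200) − (-0.8409600)) / 3 = -3.0758400
T(2,2) = (16·(-3.0758400) − (-2.4537600)) / 15 = -3.1173120

-3.11731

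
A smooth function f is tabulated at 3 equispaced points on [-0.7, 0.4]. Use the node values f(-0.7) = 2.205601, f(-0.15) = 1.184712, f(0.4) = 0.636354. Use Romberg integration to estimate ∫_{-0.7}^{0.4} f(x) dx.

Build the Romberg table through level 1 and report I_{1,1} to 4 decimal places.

I_{0,0} (trapezoid, 1 panel, h=1.1000): 1.563075
I_{1,0} (trapezoid, 2 panels, h=0.5500): 1.433129
I_{1,1} = 1.433129 + (1.433129 − 1.563075)/3 = 1.389814

1.3898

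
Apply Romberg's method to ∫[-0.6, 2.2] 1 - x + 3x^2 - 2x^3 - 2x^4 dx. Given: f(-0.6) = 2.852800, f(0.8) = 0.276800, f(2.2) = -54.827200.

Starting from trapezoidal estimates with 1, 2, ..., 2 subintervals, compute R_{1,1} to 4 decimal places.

R_{0,0} (trapezoid, 1 panel, h=2.8000): -72.764160
R_{1,0} (trapezoid, 2 panels, h=1.4000): -35.994560
R_{1,1} = -35.994560 + (-35.994560 − (-72.764160))/3 = -23.738027

-23.7380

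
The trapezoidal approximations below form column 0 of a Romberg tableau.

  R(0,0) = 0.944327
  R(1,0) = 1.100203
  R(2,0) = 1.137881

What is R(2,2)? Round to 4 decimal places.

Richardson extrapolation on the trapezoidal column (denominator 4−1=3):
R(1,1) = 1.100203 + (1.100203 − 0.944327)/3 = 1.152162
R(2,1) = 1.137881 + (1.137881 − 1.100203)/3 = 1.150440
R(2,2) = 1.150440 + (1.150440 − 1.152162)/15 = 1.150325

1.1503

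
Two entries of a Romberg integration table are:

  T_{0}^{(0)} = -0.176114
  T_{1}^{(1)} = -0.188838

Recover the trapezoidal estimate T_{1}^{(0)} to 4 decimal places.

-0.1857

From T_{1}^{(1)} = (4·T_{1}^{(0)} − T_{0}^{(0)})/3, solve for T_{1}^{(0)}:
4·T_{1}^{(0)} = 3·(-0.188838) + (-0.176114) = -0.742628
T_{1}^{(0)} = -0.185657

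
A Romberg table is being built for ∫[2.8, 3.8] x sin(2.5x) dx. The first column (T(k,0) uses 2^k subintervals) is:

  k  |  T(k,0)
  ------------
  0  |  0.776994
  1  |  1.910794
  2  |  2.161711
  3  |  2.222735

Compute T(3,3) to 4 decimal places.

2.2429

Richardson extrapolation on the trapezoidal column (denominator 4−1=3):
T(1,1) = 1.910794 + (1.910794 − 0.776994)/3 = 2.288727
T(2,1) = 2.161711 + (2.161711 − 1.910794)/3 = 2.245350
T(3,1) = (4·2.222735 − 2.161711) / 3 = 2.243076
T(2,2) = (16·2.245350 − 2.288727) / 15 = 2.242458
T(3,2) = (16·2.243076 − 2.245350) / 15 = 2.242924
T(3,3) = (64·2.242924 − 2.242458) / 63 = 2.242931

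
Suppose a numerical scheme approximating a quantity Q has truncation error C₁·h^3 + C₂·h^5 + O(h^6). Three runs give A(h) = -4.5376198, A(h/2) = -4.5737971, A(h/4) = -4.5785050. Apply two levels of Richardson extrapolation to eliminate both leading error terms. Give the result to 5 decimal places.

First eliminate the h^3 term (factor 2^3 = 8):
  B₁ = (8·(-4.5737971) − (-4.5376198))/7 = -4.5789653
  B₂ = (8·(-4.5785050) − (-4.5737971))/7 = -4.5791776
Then eliminate the h^5 term (factor 2^5 = 32):
  (32·(-4.5791776) − (-4.5789653))/31 = -4.5791844

-4.57918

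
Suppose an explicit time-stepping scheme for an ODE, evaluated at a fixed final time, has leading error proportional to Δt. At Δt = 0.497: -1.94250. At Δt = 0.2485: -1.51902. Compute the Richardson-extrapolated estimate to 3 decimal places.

Extrapolated value = (2·A(Δt/2) − A(Δt)) / (2 − 1)
= (2·(-1.51902) − (-1.94250)) / 1
= -1.09554 / 1 = -1.09554

-1.096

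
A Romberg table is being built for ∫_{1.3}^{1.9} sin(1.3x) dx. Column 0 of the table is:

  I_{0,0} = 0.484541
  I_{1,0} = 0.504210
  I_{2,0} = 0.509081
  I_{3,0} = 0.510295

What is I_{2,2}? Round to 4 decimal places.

I_{1,1} = (4·0.504210 − 0.484541) / 3 = 0.510766
I_{2,1} = 0.509081 + (0.509081 − 0.504210)/3 = 0.510705
I_{2,2} = 0.510705 + (0.510705 − 0.510766)/15 = 0.510701

0.5107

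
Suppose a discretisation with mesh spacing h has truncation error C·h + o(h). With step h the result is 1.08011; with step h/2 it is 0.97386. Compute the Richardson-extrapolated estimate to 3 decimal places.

0.868

Extrapolated value = (2·A(h/2) − A(h)) / (2 − 1)
= (2·0.97386 − 1.08011) / 1
= 0.86761 / 1 = 0.86761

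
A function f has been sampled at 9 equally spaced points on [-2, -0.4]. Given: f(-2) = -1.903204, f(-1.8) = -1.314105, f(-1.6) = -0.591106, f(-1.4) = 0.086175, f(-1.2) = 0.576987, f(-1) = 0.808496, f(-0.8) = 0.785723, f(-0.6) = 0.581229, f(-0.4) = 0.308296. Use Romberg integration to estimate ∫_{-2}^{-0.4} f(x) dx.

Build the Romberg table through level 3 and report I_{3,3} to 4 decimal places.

I_{0,0} (trapezoid, 1 panel, h=1.6000): -1.275926
I_{1,0} (trapezoid, 2 panels, h=0.8000): -0.176374
I_{2,0} (trapezoid, 4 panels, h=0.4000): -0.010340
I_{3,0} (trapezoid, 8 panels, h=0.2000): 0.027189
I_{1,1} = -0.176374 + (-0.176374 − (-1.275926))/3 = 0.190143
I_{2,1} = -0.010340 + (-0.010340 − (-0.176374))/3 = 0.045005
I_{3,1} = 0.027189 + (0.027189 − (-0.010340))/3 = 0.039699
I_{2,2} = 0.045005 + (0.045005 − 0.190143)/15 = 0.035329
I_{3,2} = 0.039699 + (0.039699 − 0.045005)/15 = 0.039345
I_{3,3} = 0.039345 + (0.039345 − 0.035329)/63 = 0.039409

0.0394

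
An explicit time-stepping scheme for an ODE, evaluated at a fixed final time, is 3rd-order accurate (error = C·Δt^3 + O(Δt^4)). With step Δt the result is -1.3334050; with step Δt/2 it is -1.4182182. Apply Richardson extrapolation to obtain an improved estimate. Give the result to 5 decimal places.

The leading error scales as Δt^3; refining by a factor of 2 reduces it by 2^3 = 8.
Extrapolated value = (8·A(Δt/2) − A(Δt)) / (8 − 1)
= (8·(-1.4182182) − (-1.3334050)) / 7
= -10.0123406 / 7 = -1.4303344

-1.43033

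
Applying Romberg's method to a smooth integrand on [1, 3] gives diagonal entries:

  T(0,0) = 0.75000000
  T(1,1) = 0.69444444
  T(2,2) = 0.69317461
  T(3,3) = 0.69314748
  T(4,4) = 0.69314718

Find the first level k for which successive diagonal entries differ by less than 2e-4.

k = 3

|T(1,1) − T(0,0)| = 0.05555556 ≥ 2e-4
|T(2,2) − T(1,1)| = 0.00126983 ≥ 2e-4
|T(3,3) − T(2,2)| = 0.00002713 < 2e-4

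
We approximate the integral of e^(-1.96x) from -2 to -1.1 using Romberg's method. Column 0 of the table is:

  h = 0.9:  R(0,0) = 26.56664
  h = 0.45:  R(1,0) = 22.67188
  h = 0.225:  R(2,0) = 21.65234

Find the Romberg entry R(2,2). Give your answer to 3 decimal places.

21.308

Richardson extrapolation on the trapezoidal column (denominator 4−1=3):
R(1,1) = 22.67188 + (22.67188 − 26.56664)/3 = 21.37363
R(2,1) = 21.65234 + (21.65234 − 22.67188)/3 = 21.31249
R(2,2) = (16·21.31249 − 21.37363) / 15 = 21.30841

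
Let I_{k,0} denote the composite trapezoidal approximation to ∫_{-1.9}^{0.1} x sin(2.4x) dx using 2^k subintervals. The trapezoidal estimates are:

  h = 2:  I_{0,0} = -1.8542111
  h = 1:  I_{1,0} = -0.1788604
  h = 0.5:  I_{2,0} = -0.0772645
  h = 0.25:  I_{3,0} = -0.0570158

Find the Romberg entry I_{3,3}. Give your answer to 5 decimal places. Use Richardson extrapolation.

-0.05039

Richardson extrapolation on the trapezoidal column (denominator 4−1=3):
I_{1,1} = (4·(-0.1788604) − (-1.8542111)) / 3 = 0.3795898
I_{2,1} = (4·(-0.0772645) − (-0.1788604)) / 3 = -0.0433992
I_{3,1} = -0.0570158 + (-0.0570158 − (-0.0772645))/3 = -0.0502662
I_{2,2} = -0.0433992 + (-0.0433992 − 0.3795898)/15 = -0.0715985
I_{3,2} = -0.0502662 + (-0.0502662 − (-0.0433992))/15 = -0.0507240
I_{3,3} = (64·(-0.0507240) − (-0.0715985)) / 63 = -0.0503927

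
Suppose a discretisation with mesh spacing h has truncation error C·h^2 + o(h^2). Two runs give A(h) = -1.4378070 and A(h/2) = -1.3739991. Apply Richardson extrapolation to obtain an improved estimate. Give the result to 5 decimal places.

Extrapolated value = (4·A(h/2) − A(h)) / (4 − 1)
= (4·(-1.3739991) − (-1.4378070)) / 3
= -4.0581894 / 3 = -1.3527298

-1.35273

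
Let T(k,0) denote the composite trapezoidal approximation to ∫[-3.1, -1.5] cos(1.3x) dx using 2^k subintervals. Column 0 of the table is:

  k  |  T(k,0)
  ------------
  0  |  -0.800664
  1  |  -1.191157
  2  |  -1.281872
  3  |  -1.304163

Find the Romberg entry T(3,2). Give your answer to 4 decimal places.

-1.3116

Richardson extrapolation on the trapezoidal column (denominator 4−1=3):
T(2,1) = (4·(-1.281872) − (-1.191157)) / 3 = -1.312110
T(3,1) = (4·(-1.304163) − (-1.281872)) / 3 = -1.311593
T(3,2) = -1.311593 + (-1.311593 − (-1.312110))/15 = -1.311559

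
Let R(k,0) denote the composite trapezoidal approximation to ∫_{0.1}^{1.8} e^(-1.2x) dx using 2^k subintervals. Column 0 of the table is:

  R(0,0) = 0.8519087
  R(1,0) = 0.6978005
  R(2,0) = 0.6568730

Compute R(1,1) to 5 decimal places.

0.64643

Richardson extrapolation on the trapezoidal column (denominator 4−1=3):
R(1,1) = 0.6978005 + (0.6978005 − 0.8519087)/3 = 0.6464311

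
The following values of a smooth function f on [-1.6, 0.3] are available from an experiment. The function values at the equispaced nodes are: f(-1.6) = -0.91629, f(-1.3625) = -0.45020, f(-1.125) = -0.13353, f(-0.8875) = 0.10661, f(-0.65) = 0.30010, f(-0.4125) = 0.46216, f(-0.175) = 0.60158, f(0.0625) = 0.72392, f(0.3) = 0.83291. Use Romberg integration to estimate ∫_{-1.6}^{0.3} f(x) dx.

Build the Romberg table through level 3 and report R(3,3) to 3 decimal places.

R(0,0) (trapezoid, 1 panel, h=1.9000): -0.07921
R(1,0) (trapezoid, 2 panels, h=0.9500): 0.24549
R(2,0) (trapezoid, 4 panels, h=0.4750): 0.34507
R(3,0) (trapezoid, 8 panels, h=0.2375): 0.37263
R(1,1) = 0.24549 + (0.24549 − (-0.07921))/3 = 0.35372
R(2,1) = 0.34507 + (0.34507 − 0.24549)/3 = 0.37826
R(3,1) = 0.37263 + (0.37263 − 0.34507)/3 = 0.38182
R(2,2) = 0.37826 + (0.37826 − 0.35372)/15 = 0.37990
R(3,2) = 0.38182 + (0.38182 − 0.37826)/15 = 0.38206
R(3,3) = 0.38206 + (0.38206 − 0.37990)/63 = 0.38209

0.382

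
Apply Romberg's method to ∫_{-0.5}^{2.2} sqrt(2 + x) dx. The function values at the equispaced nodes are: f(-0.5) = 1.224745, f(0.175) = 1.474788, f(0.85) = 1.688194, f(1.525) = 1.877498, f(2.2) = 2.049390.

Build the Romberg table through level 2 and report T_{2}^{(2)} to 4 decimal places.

T_{0}^{(0)} (trapezoid, 1 panel, h=2.7000): 4.420082
T_{1}^{(0)} (trapezoid, 2 panels, h=1.3500): 4.489103
T_{2}^{(0)} (trapezoid, 4 panels, h=0.6750): 4.507345
T_{1}^{(1)} = 4.489103 + (4.489103 − 4.420082)/3 = 4.512110
T_{2}^{(1)} = 4.507345 + (4.507345 − 4.489103)/3 = 4.513426
T_{2}^{(2)} = 4.513426 + (4.513426 − 4.512110)/15 = 4.513514

4.5135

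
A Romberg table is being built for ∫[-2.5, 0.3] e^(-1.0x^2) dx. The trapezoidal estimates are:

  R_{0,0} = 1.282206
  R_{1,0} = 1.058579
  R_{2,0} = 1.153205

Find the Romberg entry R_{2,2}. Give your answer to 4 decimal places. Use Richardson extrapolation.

1.1981

R_{1,1} = 1.058579 + (1.058579 − 1.282206)/3 = 0.984037
R_{2,1} = 1.153205 + (1.153205 − 1.058579)/3 = 1.184747
R_{2,2} = 1.184747 + (1.184747 − 0.984037)/15 = 1.198128
(Column j=1 coincides with Simpson's rule on the same nodes.)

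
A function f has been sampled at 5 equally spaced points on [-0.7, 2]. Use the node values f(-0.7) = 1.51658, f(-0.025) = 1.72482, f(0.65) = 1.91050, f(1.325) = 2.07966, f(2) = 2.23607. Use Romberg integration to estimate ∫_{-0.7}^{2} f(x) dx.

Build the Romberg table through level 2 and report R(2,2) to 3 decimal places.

R(0,0) (trapezoid, 1 panel, h=2.7000): 5.06608
R(1,0) (trapezoid, 2 panels, h=1.3500): 5.11221
R(2,0) (trapezoid, 4 panels, h=0.6750): 5.12413
R(1,1) = 5.11221 + (5.11221 − 5.06608)/3 = 5.12759
R(2,1) = 5.12413 + (5.12413 − 5.11221)/3 = 5.12810
R(2,2) = 5.12810 + (5.12810 − 5.12759)/15 = 5.12813

5.128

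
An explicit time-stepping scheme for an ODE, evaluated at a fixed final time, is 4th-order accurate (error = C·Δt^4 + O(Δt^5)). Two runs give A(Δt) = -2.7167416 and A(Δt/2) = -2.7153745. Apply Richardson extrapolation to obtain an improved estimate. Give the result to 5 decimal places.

-2.71528

The leading error scales as Δt^4; refining by a factor of 2 reduces it by 2^4 = 16.
Extrapolated value = (16·A(Δt/2) − A(Δt)) / (16 − 1)
= (16·(-2.7153745) − (-2.7167416)) / 15
= -40.7292504 / 15 = -2.7152834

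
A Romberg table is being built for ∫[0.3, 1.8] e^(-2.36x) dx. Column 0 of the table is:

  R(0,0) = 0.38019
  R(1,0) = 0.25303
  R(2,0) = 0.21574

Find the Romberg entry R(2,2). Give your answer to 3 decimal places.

R(1,1) = 0.25303 + (0.25303 − 0.38019)/3 = 0.21064
R(2,1) = (4·0.21574 − 0.25303) / 3 = 0.20331
R(2,2) = (16·0.20331 − 0.21064) / 15 = 0.20282

0.203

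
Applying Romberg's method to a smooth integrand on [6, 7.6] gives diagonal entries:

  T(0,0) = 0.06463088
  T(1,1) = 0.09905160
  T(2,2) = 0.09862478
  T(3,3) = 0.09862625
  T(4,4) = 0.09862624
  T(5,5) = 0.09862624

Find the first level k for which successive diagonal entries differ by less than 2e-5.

|T(1,1) − T(0,0)| = 0.03442072 ≥ 2e-5
|T(2,2) − T(1,1)| = 0.00042682 ≥ 2e-5
|T(3,3) − T(2,2)| = 0.00000147 < 2e-5

k = 3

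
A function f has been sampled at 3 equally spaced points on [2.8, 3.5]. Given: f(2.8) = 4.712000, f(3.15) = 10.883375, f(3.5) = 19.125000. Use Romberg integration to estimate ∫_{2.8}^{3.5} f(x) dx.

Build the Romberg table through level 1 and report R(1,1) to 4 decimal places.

R(0,0) (trapezoid, 1 panel, h=0.7000): 8.342950
R(1,0) (trapezoid, 2 panels, h=0.3500): 7.980656
R(1,1) = 7.980656 + (7.980656 − 8.342950)/3 = 7.859891

7.8599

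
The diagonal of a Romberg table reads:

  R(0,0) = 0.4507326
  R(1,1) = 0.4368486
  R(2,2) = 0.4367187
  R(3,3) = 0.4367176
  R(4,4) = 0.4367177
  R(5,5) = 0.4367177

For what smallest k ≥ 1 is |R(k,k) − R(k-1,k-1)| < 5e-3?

|R(1,1) − R(0,0)| = 0.0138840 ≥ 5e-3
|R(2,2) − R(1,1)| = 0.0001299 < 5e-3

k = 2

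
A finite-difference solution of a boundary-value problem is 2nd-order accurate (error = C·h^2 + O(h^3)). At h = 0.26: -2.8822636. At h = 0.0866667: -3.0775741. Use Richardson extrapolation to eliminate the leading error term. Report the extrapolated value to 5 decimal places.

Extrapolated value = (9·A(h/3) − A(h)) / (9 − 1)
= (9·(-3.0775741) − (-2.8822636)) / 8
= -24.8159033 / 8 = -3.1019879

-3.10199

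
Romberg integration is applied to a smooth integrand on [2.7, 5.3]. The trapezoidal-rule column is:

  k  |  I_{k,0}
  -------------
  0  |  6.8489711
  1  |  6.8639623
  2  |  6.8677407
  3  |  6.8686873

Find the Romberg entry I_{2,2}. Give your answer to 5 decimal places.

Richardson extrapolation on the trapezoidal column (denominator 4−1=3):
I_{1,1} = (4·6.8639623 − 6.8489711) / 3 = 6.8689594
I_{2,1} = (4·6.8677407 − 6.8639623) / 3 = 6.8690002
I_{2,2} = 6.8690002 + (6.8690002 − 6.8689594)/15 = 6.8690029

6.86900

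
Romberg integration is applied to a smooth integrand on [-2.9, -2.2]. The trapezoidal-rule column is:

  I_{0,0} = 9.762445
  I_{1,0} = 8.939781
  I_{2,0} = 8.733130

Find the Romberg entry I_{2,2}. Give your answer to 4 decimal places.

8.6642

Richardson extrapolation on the trapezoidal column (denominator 4−1=3):
I_{1,1} = (4·8.939781 − 9.762445) / 3 = 8.665560
I_{2,1} = (4·8.733130 − 8.939781) / 3 = 8.664246
I_{2,2} = 8.664246 + (8.664246 − 8.665560)/15 = 8.664158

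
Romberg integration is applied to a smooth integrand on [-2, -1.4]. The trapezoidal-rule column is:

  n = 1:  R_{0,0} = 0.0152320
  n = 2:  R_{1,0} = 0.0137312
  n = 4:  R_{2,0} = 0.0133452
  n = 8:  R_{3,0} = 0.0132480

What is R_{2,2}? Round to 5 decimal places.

R_{1,1} = (4·0.0137312 − 0.0152320) / 3 = 0.0132309
R_{2,1} = (4·0.0133452 − 0.0137312) / 3 = 0.0132165
R_{2,2} = (16·0.0132165 − 0.0132309) / 15 = 0.0132155
(Column j=1 coincides with Simpson's rule on the same nodes.)

0.01322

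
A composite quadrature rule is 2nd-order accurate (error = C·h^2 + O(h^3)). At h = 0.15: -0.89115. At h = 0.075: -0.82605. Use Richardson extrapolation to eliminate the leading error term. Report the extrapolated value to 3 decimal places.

Extrapolated value = (4·A(h/2) − A(h)) / (4 − 1)
= (4·(-0.82605) − (-0.89115)) / 3
= -2.41305 / 3 = -0.80435

-0.804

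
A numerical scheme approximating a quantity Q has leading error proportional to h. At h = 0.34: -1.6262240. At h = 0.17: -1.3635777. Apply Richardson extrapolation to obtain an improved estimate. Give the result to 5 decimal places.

Extrapolated value = (2·A(h/2) − A(h)) / (2 − 1)
= (2·(-1.3635777) − (-1.6262240)) / 1
= -1.1009314 / 1 = -1.1009314

-1.10093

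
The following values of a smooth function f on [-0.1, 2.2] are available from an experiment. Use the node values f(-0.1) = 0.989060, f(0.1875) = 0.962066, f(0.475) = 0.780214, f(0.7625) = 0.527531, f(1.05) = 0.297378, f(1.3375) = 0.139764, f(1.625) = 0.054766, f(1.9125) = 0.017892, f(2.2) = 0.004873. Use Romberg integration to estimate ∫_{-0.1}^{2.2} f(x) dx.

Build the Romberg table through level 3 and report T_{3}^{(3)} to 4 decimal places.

0.9435

T_{0}^{(0)} (trapezoid, 1 panel, h=2.3000): 1.143023
T_{1}^{(0)} (trapezoid, 2 panels, h=1.1500): 0.913496
T_{2}^{(0)} (trapezoid, 4 panels, h=0.5750): 0.936862
T_{3}^{(0)} (trapezoid, 8 panels, h=0.2875): 0.942016
T_{1}^{(1)} = 0.913496 + (0.913496 − 1.143023)/3 = 0.836987
T_{2}^{(1)} = 0.936862 + (0.936862 − 0.913496)/3 = 0.944651
T_{3}^{(1)} = 0.942016 + (0.942016 − 0.936862)/3 = 0.943734
T_{2}^{(2)} = 0.944651 + (0.944651 − 0.836987)/15 = 0.951829
T_{3}^{(2)} = 0.943734 + (0.943734 − 0.944651)/15 = 0.943673
T_{3}^{(3)} = 0.943673 + (0.943673 − 0.951829)/63 = 0.943544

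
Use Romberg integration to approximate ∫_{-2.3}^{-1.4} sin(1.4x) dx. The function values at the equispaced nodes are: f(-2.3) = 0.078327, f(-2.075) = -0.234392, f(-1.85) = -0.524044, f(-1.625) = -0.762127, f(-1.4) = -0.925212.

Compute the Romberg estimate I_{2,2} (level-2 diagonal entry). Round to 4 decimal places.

-0.4411

I_{0,0} (trapezoid, 1 panel, h=0.9000): -0.381098
I_{1,0} (trapezoid, 2 panels, h=0.4500): -0.426369
I_{2,0} (trapezoid, 4 panels, h=0.2250): -0.437401
I_{1,1} = -0.426369 + (-0.426369 − (-0.381098))/3 = -0.441459
I_{2,1} = -0.437401 + (-0.437401 − (-0.426369))/3 = -0.441078
I_{2,2} = -0.441078 + (-0.441078 − (-0.441459))/15 = -0.441053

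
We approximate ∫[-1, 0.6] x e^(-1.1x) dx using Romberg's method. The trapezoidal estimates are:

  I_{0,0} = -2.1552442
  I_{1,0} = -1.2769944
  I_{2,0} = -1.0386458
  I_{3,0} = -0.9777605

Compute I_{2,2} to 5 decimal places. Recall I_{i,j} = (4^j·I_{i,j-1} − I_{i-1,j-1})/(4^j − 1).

Richardson extrapolation on the trapezoidal column (denominator 4−1=3):
I_{1,1} = -1.2769944 + (-1.2769944 − (-2.1552442))/3 = -0.9842445
I_{2,1} = (4·(-1.0386458) − (-1.2769944)) / 3 = -0.9591963
I_{2,2} = -0.9591963 + (-0.9591963 − (-0.9842445))/15 = -0.9575264
(Column j=1 coincides with Simpson's rule on the same nodes.)

-0.95753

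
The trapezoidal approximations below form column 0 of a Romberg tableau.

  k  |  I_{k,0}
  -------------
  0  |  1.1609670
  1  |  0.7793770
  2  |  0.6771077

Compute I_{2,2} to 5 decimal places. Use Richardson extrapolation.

0.64241

Richardson extrapolation on the trapezoidal column (denominator 4−1=3):
I_{1,1} = 0.7793770 + (0.7793770 − 1.1609670)/3 = 0.6521803
I_{2,1} = 0.6771077 + (0.6771077 − 0.7793770)/3 = 0.6430179
I_{2,2} = 0.6430179 + (0.6430179 − 0.6521803)/15 = 0.6424071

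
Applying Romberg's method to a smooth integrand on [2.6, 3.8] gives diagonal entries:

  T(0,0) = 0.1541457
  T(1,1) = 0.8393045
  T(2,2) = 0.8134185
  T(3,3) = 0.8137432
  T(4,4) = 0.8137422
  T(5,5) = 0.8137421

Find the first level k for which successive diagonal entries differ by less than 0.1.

|T(1,1) − T(0,0)| = 0.6851588 ≥ 0.1
|T(2,2) − T(1,1)| = 0.0258860 < 0.1

k = 2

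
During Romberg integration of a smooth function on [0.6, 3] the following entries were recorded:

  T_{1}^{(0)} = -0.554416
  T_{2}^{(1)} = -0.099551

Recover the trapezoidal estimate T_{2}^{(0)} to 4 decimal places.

-0.2133

From T_{2}^{(1)} = (4·T_{2}^{(0)} − T_{1}^{(0)})/3, solve for T_{2}^{(0)}:
4·T_{2}^{(0)} = 3·(-0.099551) + (-0.554416) = -0.853069
T_{2}^{(0)} = -0.213267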